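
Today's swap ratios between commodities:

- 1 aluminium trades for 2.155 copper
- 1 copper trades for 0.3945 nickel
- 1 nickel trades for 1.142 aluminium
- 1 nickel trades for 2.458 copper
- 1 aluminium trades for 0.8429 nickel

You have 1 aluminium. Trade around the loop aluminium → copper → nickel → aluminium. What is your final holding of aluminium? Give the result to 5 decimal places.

1 aluminium × 2.155 = 2.155 copper
2.155 copper × 0.3945 = 0.8501475 nickel
0.8501475 nickel × 1.142 = 0.970868445 aluminium

0.97087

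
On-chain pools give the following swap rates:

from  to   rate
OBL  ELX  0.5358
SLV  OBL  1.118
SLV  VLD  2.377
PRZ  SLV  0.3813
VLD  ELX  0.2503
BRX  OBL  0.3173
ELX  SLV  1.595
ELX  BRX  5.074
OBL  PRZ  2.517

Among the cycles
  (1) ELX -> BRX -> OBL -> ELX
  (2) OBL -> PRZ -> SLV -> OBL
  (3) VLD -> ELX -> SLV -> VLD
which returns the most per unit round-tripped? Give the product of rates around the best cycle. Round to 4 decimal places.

(1) 5.074 × 0.3173 × 0.5358 = 0.86263
(2) 2.517 × 0.3813 × 1.118 = 1.07298
(3) 0.2503 × 1.595 × 2.377 = 0.94897
Highest is cycle (2) at 1.0730 (>1, arbitrage).

1.0730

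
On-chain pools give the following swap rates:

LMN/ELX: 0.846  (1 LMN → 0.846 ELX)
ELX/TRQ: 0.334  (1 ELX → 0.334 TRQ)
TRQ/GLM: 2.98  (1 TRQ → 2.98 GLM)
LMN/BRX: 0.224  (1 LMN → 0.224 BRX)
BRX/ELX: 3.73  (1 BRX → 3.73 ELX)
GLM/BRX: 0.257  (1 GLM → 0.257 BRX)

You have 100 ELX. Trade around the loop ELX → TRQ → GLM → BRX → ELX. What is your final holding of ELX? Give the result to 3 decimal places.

95.412

100 ELX × 0.334 = 33.4 TRQ
33.4 TRQ × 2.98 = 99.532 GLM
99.532 GLM × 0.257 = 25.579724 BRX
25.579724 BRX × 3.73 = 95.41237052 ELX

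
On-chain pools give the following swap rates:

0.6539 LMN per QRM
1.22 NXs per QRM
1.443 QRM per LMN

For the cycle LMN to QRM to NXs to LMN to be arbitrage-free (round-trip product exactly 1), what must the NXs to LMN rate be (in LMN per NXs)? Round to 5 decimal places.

0.56803

Known legs of the cycle: 1.443 × 1.22 = 1.76046
For no arbitrage the full-cycle product must be 1, so the missing rate is 1 / 1.76046 ≈ 0.5680334.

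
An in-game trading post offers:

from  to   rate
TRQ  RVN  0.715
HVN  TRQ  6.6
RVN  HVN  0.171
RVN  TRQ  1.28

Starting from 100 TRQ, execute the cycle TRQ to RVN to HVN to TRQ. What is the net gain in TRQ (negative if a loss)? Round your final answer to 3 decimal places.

-19.305

100 TRQ × 0.715 = 71.5 RVN
71.5 RVN × 0.171 = 12.2265 HVN
12.2265 HVN × 6.6 = 80.6949 TRQ
Net change: 80.6949 − 100 = -19.3051 TRQ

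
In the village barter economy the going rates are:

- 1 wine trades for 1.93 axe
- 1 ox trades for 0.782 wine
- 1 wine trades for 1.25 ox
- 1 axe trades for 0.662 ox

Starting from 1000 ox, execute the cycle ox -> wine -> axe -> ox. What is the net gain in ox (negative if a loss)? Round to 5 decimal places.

-0.86988

1000 ox × 0.782 = 782 wine
782 wine × 1.93 = 1509.26 axe
1509.26 axe × 0.662 = 999.13012 ox
Net change: 999.13012 − 1000 = -0.86988 ox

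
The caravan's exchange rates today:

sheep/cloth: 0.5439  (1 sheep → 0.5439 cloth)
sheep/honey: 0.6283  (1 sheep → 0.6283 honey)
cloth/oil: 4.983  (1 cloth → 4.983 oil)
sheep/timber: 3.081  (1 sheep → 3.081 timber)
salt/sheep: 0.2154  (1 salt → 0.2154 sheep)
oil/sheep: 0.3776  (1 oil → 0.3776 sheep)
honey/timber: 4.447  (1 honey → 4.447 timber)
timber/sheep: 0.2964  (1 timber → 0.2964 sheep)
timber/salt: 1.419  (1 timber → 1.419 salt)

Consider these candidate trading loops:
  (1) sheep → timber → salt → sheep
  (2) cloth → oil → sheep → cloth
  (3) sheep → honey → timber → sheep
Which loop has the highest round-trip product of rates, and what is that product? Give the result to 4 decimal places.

(1) 3.081 × 1.419 × 0.2154 = 0.94172
(2) 4.983 × 0.3776 × 0.5439 = 1.02339
(3) 0.6283 × 4.447 × 0.2964 = 0.82816
Highest is cycle (2) at 1.0234 (>1, arbitrage).

1.0234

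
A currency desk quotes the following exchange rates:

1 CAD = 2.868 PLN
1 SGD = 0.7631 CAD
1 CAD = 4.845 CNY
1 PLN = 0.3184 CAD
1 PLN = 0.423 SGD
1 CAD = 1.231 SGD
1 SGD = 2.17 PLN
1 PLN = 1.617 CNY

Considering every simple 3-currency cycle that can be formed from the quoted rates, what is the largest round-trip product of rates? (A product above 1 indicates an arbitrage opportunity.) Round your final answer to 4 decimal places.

0.9258

PLN→SGD→CAD→PLN: 0.423 × 0.7631 × 2.868 = 0.92577
PLN→CAD→SGD→PLN: 0.3184 × 1.231 × 2.17 = 0.85053
Maximum is PLN→SGD→CAD→PLN at 0.9258; no arbitrage — every cycle loses value.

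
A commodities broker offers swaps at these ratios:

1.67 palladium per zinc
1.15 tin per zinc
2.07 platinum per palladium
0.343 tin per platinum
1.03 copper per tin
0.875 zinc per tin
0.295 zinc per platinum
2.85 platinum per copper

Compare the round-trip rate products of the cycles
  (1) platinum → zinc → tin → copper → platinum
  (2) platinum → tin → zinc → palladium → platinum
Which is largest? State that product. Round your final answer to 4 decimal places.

(1) 0.295 × 1.15 × 1.03 × 2.85 = 0.99587
(2) 0.343 × 0.875 × 1.67 × 2.07 = 1.03750
Highest is cycle (2) at 1.0375 (>1, arbitrage).

1.0375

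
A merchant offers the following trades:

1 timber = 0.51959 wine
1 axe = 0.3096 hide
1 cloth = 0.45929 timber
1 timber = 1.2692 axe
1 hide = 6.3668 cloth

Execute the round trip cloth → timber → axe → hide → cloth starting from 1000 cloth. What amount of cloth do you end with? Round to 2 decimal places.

1149.05

1000 cloth × 0.45929 = 459.29 timber
459.29 timber × 1.2692 = 582.930868 axe
582.930868 axe × 0.3096 = 180.4753967328 hide
180.4753967328 hide × 6.3668 = 1149.05075591839104 cloth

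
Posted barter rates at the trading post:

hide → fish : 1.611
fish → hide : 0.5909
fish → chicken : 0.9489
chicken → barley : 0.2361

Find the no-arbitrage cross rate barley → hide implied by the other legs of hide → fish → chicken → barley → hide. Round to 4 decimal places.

2.7707

Known legs of the cycle: 1.611 × 0.9489 × 0.2361 = 0.36092085219
For no arbitrage the full-cycle product must be 1, so the missing rate is 1 / 0.36092085219 ≈ 2.770691.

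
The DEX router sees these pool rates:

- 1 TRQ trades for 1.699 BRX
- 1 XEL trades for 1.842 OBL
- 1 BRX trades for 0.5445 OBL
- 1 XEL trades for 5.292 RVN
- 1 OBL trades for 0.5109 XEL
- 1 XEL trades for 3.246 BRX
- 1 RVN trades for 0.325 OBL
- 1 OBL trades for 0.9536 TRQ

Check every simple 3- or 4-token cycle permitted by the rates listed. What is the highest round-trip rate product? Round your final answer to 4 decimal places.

0.9030

XEL→BRX→OBL→XEL: 3.246 × 0.5445 × 0.5109 = 0.90299
BRX→OBL→TRQ→BRX: 0.5445 × 0.9536 × 1.699 = 0.88218
XEL→RVN→OBL→XEL: 5.292 × 0.325 × 0.5109 = 0.87870
Maximum is XEL→BRX→OBL→XEL at 0.9030; no arbitrage — every cycle loses value.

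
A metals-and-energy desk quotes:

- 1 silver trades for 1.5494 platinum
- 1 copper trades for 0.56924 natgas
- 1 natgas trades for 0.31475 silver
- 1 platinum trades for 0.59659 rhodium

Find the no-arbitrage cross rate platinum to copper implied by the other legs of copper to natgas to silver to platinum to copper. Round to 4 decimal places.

3.6023

Known legs of the cycle: 0.56924 × 0.31475 × 1.5494 = 0.277603348526
For no arbitrage the full-cycle product must be 1, so the missing rate is 1 / 0.277603348526 ≈ 3.602262.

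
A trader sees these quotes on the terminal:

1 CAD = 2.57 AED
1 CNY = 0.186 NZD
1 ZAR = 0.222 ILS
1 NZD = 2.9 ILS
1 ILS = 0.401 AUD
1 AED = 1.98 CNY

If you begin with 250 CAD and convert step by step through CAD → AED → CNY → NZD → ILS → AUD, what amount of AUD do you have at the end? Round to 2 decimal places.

250 CAD × 2.57 = 642.5 AED
642.5 AED × 1.98 = 1272.15 CNY
1272.15 CNY × 0.186 = 236.6199 NZD
236.6199 NZD × 2.9 = 686.19771 ILS
686.19771 ILS × 0.401 = 275.16528171 AUD

275.17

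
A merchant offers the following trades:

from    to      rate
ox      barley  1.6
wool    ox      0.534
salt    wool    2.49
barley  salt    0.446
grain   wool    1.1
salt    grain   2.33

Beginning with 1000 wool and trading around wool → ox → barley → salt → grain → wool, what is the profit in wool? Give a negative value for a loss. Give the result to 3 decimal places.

1000 wool × 0.534 = 534 ox
534 ox × 1.6 = 854.4 barley
854.4 barley × 0.446 = 381.0624 salt
381.0624 salt × 2.33 = 887.875392 grain
887.875392 grain × 1.1 = 976.6629312 wool
Net change: 976.6629312 − 1000 = -23.3370688 wool

-23.337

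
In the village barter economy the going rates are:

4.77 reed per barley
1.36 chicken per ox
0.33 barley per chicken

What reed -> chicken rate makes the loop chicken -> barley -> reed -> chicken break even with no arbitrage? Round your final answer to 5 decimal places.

0.63528

Known legs of the cycle: 0.33 × 4.77 = 1.5741
For no arbitrage the full-cycle product must be 1, so the missing rate is 1 / 1.5741 ≈ 0.6352837.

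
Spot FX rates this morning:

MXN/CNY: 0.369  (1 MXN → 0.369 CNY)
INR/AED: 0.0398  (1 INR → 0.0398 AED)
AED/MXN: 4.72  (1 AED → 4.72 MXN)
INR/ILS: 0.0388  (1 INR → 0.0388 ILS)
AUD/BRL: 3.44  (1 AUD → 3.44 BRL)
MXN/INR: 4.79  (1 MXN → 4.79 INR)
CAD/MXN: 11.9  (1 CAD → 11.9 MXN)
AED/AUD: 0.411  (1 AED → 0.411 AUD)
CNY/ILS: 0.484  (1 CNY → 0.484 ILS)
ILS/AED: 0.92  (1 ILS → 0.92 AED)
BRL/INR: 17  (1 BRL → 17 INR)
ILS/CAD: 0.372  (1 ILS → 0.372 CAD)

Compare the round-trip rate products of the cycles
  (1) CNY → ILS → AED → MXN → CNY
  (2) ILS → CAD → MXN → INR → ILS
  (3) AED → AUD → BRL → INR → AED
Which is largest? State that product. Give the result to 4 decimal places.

(1) 0.484 × 0.92 × 4.72 × 0.369 = 0.77554
(2) 0.372 × 11.9 × 4.79 × 0.0388 = 0.82273
(3) 0.411 × 3.44 × 17 × 0.0398 = 0.95660
Highest is cycle (3) at 0.9566 (≤1, no arbitrage).

0.9566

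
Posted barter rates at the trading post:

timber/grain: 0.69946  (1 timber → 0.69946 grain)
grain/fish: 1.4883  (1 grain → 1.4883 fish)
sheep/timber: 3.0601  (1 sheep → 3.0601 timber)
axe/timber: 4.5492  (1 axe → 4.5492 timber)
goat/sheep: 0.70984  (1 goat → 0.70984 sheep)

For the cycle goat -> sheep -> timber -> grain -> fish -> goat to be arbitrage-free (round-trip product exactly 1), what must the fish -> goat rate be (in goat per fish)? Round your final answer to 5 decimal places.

0.44223

Known legs of the cycle: 0.70984 × 3.0601 × 0.69946 × 1.4883 = 2.261254544585984112
For no arbitrage the full-cycle product must be 1, so the missing rate is 1 / 2.261254544585984112 ≈ 0.4422324.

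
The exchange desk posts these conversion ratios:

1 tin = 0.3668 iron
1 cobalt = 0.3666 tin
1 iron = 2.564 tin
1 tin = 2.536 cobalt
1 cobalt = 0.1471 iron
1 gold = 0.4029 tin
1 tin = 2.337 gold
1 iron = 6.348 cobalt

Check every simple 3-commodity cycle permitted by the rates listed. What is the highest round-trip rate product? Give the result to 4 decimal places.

iron→tin→cobalt→iron: 2.564 × 2.536 × 0.1471 = 0.95649
iron→cobalt→tin→iron: 6.348 × 0.3666 × 0.3668 = 0.85361
Maximum is iron→tin→cobalt→iron at 0.9565; no arbitrage — every cycle loses value.

0.9565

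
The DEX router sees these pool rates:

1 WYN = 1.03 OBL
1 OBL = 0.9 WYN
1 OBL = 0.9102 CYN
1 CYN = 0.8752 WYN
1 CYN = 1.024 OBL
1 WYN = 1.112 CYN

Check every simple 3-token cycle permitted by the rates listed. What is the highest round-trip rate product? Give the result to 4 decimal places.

1.0248

WYN→CYN→OBL→WYN: 1.112 × 1.024 × 0.9 = 1.02482
WYN→OBL→CYN→WYN: 1.03 × 0.9102 × 0.8752 = 0.82051
Maximum is WYN→CYN→OBL→WYN at 1.0248; arbitrage exists.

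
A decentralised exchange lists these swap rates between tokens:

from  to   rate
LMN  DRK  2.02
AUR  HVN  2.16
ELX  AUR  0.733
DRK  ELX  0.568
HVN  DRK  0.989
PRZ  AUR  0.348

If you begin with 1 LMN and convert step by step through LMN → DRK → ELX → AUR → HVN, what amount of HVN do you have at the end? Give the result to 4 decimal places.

1 LMN × 2.02 = 2.02 DRK
2.02 DRK × 0.568 = 1.14736 ELX
1.14736 ELX × 0.733 = 0.84101488 AUR
0.84101488 AUR × 2.16 = 1.8165921408 HVN

1.8166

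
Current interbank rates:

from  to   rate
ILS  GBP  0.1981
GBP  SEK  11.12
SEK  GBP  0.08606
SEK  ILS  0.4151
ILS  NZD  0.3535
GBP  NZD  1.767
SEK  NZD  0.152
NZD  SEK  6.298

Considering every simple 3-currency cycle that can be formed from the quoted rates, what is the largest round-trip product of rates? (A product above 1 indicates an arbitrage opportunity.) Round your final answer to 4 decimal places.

SEK→GBP→NZD→SEK: 0.08606 × 1.767 × 6.298 = 0.95772
SEK→ILS→NZD→SEK: 0.4151 × 0.3535 × 6.298 = 0.92415
SEK→ILS→GBP→SEK: 0.4151 × 0.1981 × 11.12 = 0.91441
Maximum is SEK→GBP→NZD→SEK at 0.9577; no arbitrage — every cycle loses value.

0.9577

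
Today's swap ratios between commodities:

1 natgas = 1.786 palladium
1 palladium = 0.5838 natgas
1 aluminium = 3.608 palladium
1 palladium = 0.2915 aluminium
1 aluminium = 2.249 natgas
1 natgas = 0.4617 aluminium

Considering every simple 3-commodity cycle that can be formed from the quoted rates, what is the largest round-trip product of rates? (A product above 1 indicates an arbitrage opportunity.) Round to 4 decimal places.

1.1709

natgas→palladium→aluminium→natgas: 1.786 × 0.2915 × 2.249 = 1.17087
natgas→aluminium→palladium→natgas: 0.4617 × 3.608 × 0.5838 = 0.97250
Maximum is natgas→palladium→aluminium→natgas at 1.1709; arbitrage exists.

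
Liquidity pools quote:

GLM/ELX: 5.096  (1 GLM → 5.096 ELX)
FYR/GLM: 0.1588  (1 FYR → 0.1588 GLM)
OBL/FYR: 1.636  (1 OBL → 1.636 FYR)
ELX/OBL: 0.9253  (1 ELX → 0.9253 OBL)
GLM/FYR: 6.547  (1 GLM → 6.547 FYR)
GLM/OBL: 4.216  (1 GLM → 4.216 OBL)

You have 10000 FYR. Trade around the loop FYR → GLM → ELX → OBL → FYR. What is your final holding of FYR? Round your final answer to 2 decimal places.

12250.27

10000 FYR × 0.1588 = 1588 GLM
1588 GLM × 5.096 = 8092.448 ELX
8092.448 ELX × 0.9253 = 7487.9421344 OBL
7487.9421344 OBL × 1.636 = 12250.2733318784 FYR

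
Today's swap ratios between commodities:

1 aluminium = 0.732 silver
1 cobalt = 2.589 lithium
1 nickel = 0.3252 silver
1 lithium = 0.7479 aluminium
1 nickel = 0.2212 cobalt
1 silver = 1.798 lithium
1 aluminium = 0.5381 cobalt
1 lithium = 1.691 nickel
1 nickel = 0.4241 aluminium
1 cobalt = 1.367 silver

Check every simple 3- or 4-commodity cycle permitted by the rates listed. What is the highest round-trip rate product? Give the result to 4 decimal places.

aluminium→cobalt→lithium→aluminium: 0.5381 × 2.589 × 0.7479 = 1.04193
aluminium→cobalt→lithium→nickel→aluminium: 0.5381 × 2.589 × 1.691 × 0.4241 = 0.99910
aluminium→cobalt→silver→lithium→aluminium: 0.5381 × 1.367 × 1.798 × 0.7479 = 0.98916
silver→lithium→nickel→silver: 1.798 × 1.691 × 0.3252 = 0.98874
aluminium→silver→lithium→aluminium: 0.732 × 1.798 × 0.7479 = 0.98434
cobalt→lithium→nickel→cobalt: 2.589 × 1.691 × 0.2212 = 0.96841
aluminium→silver→lithium→nickel→aluminium: 0.732 × 1.798 × 1.691 × 0.4241 = 0.94387
cobalt→silver→lithium→nickel→cobalt: 1.367 × 1.798 × 1.691 × 0.2212 = 0.91936
Maximum is aluminium→cobalt→lithium→aluminium at 1.0419; arbitrage exists.

1.0419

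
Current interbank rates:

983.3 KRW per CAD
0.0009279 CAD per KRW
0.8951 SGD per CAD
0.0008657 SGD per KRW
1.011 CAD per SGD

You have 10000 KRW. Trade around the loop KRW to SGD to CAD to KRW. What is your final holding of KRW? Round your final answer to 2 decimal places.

10000 KRW × 0.0008657 = 8.657 SGD
8.657 SGD × 1.011 = 8.752227 CAD
8.752227 CAD × 983.3 = 8606.0648091 KRW

8606.06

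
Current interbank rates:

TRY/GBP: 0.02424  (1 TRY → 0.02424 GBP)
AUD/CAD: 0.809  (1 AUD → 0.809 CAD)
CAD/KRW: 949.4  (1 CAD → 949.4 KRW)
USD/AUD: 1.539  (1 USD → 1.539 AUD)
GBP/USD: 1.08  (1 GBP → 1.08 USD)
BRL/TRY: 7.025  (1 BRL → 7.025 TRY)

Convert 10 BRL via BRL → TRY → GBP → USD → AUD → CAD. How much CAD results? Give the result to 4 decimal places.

10 BRL × 7.025 = 70.25 TRY
70.25 TRY × 0.02424 = 1.70286 GBP
1.70286 GBP × 1.08 = 1.8390888 USD
1.8390888 USD × 1.539 = 2.8303576632 AUD
2.8303576632 AUD × 0.809 = 2.2897593495288 CAD

2.2898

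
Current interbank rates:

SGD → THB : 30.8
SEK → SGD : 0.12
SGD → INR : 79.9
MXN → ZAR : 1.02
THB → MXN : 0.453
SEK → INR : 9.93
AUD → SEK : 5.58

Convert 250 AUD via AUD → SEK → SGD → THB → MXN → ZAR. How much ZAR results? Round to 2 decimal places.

2382.34

250 AUD × 5.58 = 1395 SEK
1395 SEK × 0.12 = 167.4 SGD
167.4 SGD × 30.8 = 5155.92 THB
5155.92 THB × 0.453 = 2335.63176 MXN
2335.63176 MXN × 1.02 = 2382.3443952 ZAR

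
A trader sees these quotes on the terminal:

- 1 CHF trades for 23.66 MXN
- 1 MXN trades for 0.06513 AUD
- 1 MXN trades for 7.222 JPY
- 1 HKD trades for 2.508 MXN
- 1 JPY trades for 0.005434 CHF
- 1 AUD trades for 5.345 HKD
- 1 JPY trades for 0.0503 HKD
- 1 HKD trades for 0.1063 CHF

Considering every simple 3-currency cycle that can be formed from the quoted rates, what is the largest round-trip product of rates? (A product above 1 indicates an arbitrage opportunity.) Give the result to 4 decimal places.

JPY→CHF→MXN→JPY: 0.005434 × 23.66 × 7.222 = 0.92852
HKD→MXN→JPY→HKD: 2.508 × 7.222 × 0.0503 = 0.91107
HKD→MXN→AUD→HKD: 2.508 × 0.06513 × 5.345 = 0.87308
Maximum is JPY→CHF→MXN→JPY at 0.9285; no arbitrage — every cycle loses value.

0.9285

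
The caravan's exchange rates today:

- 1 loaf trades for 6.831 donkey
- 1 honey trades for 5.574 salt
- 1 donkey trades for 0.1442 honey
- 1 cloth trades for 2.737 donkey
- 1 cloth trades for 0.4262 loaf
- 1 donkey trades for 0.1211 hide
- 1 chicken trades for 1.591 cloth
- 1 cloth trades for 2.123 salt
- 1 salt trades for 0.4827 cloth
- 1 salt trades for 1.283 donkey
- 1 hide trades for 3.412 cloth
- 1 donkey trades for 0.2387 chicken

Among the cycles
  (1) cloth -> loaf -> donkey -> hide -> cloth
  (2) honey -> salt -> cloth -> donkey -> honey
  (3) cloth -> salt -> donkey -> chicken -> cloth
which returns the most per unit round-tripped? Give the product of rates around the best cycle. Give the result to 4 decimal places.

1.2030

(1) 0.4262 × 6.831 × 0.1211 × 3.412 = 1.20296
(2) 5.574 × 0.4827 × 2.737 × 0.1442 = 1.06190
(3) 2.123 × 1.283 × 0.2387 × 1.591 = 1.03443
Highest is cycle (1) at 1.2030 (>1, arbitrage).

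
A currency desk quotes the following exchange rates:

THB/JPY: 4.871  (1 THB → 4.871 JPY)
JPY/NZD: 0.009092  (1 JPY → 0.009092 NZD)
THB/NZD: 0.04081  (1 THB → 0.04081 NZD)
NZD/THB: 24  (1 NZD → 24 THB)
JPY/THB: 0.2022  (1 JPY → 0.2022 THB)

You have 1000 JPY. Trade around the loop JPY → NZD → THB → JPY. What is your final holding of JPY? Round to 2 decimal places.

1000 JPY × 0.009092 = 9.092 NZD
9.092 NZD × 24 = 218.208 THB
218.208 THB × 4.871 = 1062.891168 JPY

1062.89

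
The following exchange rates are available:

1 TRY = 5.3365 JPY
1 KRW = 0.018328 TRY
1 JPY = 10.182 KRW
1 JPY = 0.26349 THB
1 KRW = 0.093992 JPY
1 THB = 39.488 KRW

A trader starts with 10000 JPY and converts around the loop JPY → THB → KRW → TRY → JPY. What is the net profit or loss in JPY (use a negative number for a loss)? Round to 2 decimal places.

10000 JPY × 0.26349 = 2634.9 THB
2634.9 THB × 39.488 = 104046.9312 KRW
104046.9312 KRW × 0.018328 = 1906.9721550336 TRY
1906.9721550336 TRY × 5.3365 = 10176.5569053368064 JPY
Net change: 10176.5569053368064 − 10000 = 176.5569053368064 JPY

176.56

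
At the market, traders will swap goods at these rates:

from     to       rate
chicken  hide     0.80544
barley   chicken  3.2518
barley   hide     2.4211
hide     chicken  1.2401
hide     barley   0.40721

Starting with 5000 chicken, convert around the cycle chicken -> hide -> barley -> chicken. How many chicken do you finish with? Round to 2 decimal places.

5332.68

5000 chicken × 0.80544 = 4027.2 hide
4027.2 hide × 0.40721 = 1639.916112 barley
1639.916112 barley × 3.2518 = 5332.6792130016 chicken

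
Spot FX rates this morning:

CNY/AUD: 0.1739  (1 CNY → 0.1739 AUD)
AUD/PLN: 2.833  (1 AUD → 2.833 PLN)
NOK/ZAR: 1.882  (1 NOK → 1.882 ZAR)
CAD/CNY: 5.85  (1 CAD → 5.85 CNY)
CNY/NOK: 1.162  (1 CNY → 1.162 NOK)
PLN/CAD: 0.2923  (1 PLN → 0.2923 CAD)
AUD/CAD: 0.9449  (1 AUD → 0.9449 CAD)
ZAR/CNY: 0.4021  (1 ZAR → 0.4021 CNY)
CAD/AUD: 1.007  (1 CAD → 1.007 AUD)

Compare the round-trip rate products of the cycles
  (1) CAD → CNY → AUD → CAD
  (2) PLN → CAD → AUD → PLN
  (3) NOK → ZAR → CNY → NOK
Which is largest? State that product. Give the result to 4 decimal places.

0.9613

(1) 5.85 × 0.1739 × 0.9449 = 0.96126
(2) 0.2923 × 1.007 × 2.833 = 0.83388
(3) 1.882 × 0.4021 × 1.162 = 0.87935
Highest is cycle (1) at 0.9613 (≤1, no arbitrage).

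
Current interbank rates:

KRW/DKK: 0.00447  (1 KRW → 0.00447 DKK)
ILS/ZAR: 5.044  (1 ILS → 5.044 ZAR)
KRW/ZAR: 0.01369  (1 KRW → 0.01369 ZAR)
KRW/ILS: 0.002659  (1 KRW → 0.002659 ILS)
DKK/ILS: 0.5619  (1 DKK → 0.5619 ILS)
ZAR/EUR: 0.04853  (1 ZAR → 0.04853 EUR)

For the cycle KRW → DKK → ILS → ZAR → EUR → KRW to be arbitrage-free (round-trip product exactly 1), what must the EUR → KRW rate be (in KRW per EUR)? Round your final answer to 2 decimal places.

1626.48

Known legs of the cycle: 0.00447 × 0.5619 × 5.044 × 0.04853 = 0.00061482557474676
For no arbitrage the full-cycle product must be 1, so the missing rate is 1 / 0.00061482557474676 ≈ 1626.4776.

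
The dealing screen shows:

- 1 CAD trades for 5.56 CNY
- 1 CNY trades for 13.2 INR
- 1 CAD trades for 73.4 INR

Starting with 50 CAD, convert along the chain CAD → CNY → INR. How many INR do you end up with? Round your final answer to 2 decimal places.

50 CAD × 5.56 = 278 CNY
278 CNY × 13.2 = 3669.6 INR

3669.60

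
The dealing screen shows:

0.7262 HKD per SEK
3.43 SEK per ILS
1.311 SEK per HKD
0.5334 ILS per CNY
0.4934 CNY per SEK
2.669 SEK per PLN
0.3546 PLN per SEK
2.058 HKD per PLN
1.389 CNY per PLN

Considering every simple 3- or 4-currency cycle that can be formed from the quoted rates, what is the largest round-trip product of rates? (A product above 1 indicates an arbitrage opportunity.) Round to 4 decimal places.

0.9567

SEK→PLN→HKD→SEK: 0.3546 × 2.058 × 1.311 = 0.95672
SEK→CNY→ILS→SEK: 0.4934 × 0.5334 × 3.43 = 0.90271
SEK→PLN→CNY→ILS→SEK: 0.3546 × 1.389 × 0.5334 × 3.43 = 0.90113
Maximum is SEK→PLN→HKD→SEK at 0.9567; no arbitrage — every cycle loses value.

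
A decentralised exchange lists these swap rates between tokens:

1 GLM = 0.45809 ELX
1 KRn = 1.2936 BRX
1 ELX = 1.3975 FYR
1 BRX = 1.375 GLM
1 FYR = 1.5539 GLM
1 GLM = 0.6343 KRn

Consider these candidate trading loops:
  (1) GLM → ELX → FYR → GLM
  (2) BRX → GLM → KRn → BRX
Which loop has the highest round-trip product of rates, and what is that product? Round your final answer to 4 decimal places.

(1) 0.45809 × 1.3975 × 1.5539 = 0.99478
(2) 1.375 × 0.6343 × 1.2936 = 1.12823
Highest is cycle (2) at 1.1282 (>1, arbitrage).

1.1282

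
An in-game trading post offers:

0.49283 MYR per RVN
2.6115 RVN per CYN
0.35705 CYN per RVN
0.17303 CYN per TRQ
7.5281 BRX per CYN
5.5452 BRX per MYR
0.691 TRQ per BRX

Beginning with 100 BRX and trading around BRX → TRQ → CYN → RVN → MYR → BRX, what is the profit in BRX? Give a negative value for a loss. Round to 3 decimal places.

-14.670

100 BRX × 0.691 = 69.1 TRQ
69.1 TRQ × 0.17303 = 11.956373 CYN
11.956373 CYN × 2.6115 = 31.2240680895 RVN
31.2240680895 RVN × 0.49283 = 15.388157476548285 MYR
15.388157476548285 MYR × 5.5452 = 85.330410838955549982 BRX
Net change: 85.330410838955549982 − 100 = -14.669589161044450018 BRX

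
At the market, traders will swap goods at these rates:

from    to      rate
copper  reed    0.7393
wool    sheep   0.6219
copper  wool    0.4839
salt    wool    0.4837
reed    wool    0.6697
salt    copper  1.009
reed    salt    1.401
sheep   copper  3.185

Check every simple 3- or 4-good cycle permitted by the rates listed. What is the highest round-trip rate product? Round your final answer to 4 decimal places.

1.0451

copper→reed→salt→copper: 0.7393 × 1.401 × 1.009 = 1.04508
wool→sheep→copper→reed→wool: 0.6219 × 3.185 × 0.7393 × 0.6697 = 0.98069
wool→sheep→copper→wool: 0.6219 × 3.185 × 0.4839 = 0.95849
Maximum is copper→reed→salt→copper at 1.0451; arbitrage exists.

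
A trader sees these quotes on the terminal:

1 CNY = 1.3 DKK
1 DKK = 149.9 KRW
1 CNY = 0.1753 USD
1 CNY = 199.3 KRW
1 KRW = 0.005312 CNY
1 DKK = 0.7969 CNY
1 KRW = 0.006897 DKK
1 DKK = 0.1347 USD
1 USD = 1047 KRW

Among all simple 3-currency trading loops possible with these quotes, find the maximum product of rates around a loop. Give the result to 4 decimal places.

CNY→KRW→DKK→CNY: 199.3 × 0.006897 × 0.7969 = 1.09540
CNY→DKK→KRW→CNY: 1.3 × 149.9 × 0.005312 = 1.03515
CNY→USD→KRW→CNY: 0.1753 × 1047 × 0.005312 = 0.97496
DKK→USD→KRW→DKK: 0.1347 × 1047 × 0.006897 = 0.97269
Maximum is CNY→KRW→DKK→CNY at 1.0954; arbitrage exists.

1.0954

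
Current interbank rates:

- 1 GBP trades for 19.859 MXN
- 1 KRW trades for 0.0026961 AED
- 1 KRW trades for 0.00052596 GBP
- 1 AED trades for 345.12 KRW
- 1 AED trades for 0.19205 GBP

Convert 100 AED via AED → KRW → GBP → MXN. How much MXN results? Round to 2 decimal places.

360.48

100 AED × 345.12 = 34512 KRW
34512 KRW × 0.00052596 = 18.15193152 GBP
18.15193152 GBP × 19.859 = 360.47920805568 MXN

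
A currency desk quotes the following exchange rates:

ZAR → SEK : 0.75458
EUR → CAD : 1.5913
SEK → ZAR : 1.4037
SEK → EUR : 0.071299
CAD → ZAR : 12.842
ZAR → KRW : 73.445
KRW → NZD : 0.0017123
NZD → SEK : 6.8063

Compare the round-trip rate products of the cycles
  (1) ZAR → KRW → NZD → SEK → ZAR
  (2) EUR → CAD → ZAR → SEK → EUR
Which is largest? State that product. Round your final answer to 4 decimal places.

(1) 73.445 × 0.0017123 × 6.8063 × 1.4037 = 1.20151
(2) 1.5913 × 12.842 × 0.75458 × 0.071299 = 1.09944
Highest is cycle (1) at 1.2015 (>1, arbitrage).

1.2015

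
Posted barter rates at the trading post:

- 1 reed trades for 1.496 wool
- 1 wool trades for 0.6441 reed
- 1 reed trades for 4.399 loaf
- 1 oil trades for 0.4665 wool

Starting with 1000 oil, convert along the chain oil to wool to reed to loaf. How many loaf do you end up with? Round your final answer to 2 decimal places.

1000 oil × 0.4665 = 466.5 wool
466.5 wool × 0.6441 = 300.47265 reed
300.47265 reed × 4.399 = 1321.77918735 loaf

1321.78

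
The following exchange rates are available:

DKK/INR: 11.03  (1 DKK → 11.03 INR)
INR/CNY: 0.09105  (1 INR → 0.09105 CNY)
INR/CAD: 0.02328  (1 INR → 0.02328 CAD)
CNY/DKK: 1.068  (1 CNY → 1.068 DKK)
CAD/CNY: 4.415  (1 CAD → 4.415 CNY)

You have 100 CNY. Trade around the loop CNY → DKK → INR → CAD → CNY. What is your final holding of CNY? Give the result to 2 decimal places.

121.08

100 CNY × 1.068 = 106.8 DKK
106.8 DKK × 11.03 = 1178.004 INR
1178.004 INR × 0.02328 = 27.42393312 CAD
27.42393312 CAD × 4.415 = 121.0766647248 CNY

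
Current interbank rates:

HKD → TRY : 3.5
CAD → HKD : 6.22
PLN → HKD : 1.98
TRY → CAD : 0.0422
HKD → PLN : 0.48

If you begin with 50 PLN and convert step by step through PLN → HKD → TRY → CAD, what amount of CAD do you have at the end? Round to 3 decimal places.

50 PLN × 1.98 = 99 HKD
99 HKD × 3.5 = 346.5 TRY
346.5 TRY × 0.0422 = 14.6223 CAD

14.622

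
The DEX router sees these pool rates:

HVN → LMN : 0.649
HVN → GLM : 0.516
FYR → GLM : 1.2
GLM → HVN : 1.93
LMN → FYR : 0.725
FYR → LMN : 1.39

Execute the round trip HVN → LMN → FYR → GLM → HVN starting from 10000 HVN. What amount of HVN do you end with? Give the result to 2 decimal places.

10897.36

10000 HVN × 0.649 = 6490 LMN
6490 LMN × 0.725 = 4705.25 FYR
4705.25 FYR × 1.2 = 5646.3 GLM
5646.3 GLM × 1.93 = 10897.359 HVN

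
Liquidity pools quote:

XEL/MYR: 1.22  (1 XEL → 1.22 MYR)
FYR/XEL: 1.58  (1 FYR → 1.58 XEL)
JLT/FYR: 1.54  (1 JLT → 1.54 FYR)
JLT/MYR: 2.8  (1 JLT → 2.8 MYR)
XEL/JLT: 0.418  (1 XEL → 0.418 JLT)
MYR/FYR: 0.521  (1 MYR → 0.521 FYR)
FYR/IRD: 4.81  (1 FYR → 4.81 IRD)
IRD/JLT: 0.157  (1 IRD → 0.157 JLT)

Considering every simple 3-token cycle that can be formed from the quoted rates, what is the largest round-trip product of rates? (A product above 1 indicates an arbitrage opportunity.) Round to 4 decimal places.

1.1630

JLT→FYR→IRD→JLT: 1.54 × 4.81 × 0.157 = 1.16296
JLT→FYR→XEL→JLT: 1.54 × 1.58 × 0.418 = 1.01708
FYR→XEL→MYR→FYR: 1.58 × 1.22 × 0.521 = 1.00428
Maximum is JLT→FYR→IRD→JLT at 1.1630; arbitrage exists.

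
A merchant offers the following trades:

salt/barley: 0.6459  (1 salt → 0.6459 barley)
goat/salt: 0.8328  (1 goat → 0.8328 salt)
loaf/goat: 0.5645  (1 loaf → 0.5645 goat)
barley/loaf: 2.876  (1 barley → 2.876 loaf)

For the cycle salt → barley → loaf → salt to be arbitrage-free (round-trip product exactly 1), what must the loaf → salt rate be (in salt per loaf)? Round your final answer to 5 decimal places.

Known legs of the cycle: 0.6459 × 2.876 = 1.8576084
For no arbitrage the full-cycle product must be 1, so the missing rate is 1 / 1.8576084 ≈ 0.5383266.

0.53833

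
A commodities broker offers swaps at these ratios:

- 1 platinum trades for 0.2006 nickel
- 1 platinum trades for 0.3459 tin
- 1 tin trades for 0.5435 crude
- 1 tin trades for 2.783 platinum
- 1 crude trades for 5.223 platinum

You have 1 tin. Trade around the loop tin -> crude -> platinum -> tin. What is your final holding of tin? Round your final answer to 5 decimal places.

0.98191

1 tin × 0.5435 = 0.5435 crude
0.5435 crude × 5.223 = 2.8387005 platinum
2.8387005 platinum × 0.3459 = 0.98190650295 tin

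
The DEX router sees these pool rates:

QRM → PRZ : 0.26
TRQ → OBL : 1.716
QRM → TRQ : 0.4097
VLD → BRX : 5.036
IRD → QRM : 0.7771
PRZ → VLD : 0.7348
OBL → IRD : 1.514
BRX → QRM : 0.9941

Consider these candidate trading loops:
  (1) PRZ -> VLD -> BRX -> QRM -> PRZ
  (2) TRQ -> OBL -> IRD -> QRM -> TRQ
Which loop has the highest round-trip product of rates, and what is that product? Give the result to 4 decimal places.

(1) 0.7348 × 5.036 × 0.9941 × 0.26 = 0.95644
(2) 1.716 × 1.514 × 0.7771 × 0.4097 = 0.82715
Highest is cycle (1) at 0.9564 (≤1, no arbitrage).

0.9564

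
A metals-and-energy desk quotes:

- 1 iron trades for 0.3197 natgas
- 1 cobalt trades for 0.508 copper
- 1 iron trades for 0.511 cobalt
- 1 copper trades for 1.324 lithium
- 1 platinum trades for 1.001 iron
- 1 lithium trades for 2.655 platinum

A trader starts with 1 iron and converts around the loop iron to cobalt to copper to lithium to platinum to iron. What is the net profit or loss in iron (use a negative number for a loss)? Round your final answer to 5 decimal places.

1 iron × 0.511 = 0.511 cobalt
0.511 cobalt × 0.508 = 0.259588 copper
0.259588 copper × 1.324 = 0.343694512 lithium
0.343694512 lithium × 2.655 = 0.91250892936 platinum
0.91250892936 platinum × 1.001 = 0.91342143828936 iron
Net change: 0.91342143828936 − 1 = -0.08657856171064 iron

-0.08658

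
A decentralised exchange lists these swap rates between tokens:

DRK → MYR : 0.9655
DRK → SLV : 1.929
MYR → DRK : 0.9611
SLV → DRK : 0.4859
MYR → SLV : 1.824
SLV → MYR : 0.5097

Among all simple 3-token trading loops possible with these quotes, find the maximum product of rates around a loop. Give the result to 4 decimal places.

0.9450

DRK→SLV→MYR→DRK: 1.929 × 0.5097 × 0.9611 = 0.94496
DRK→MYR→SLV→DRK: 0.9655 × 1.824 × 0.4859 = 0.85570
Maximum is DRK→SLV→MYR→DRK at 0.9450; no arbitrage — every cycle loses value.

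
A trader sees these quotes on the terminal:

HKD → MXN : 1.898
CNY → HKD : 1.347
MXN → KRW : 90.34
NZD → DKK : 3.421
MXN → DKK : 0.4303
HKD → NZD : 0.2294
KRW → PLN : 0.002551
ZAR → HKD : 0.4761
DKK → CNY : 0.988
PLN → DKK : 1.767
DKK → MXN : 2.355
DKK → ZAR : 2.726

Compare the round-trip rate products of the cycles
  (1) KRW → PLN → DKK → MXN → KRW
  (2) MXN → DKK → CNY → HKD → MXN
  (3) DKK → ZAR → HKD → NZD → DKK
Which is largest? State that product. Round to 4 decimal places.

1.0869

(1) 0.002551 × 1.767 × 2.355 × 90.34 = 0.95900
(2) 0.4303 × 0.988 × 1.347 × 1.898 = 1.08691
(3) 2.726 × 0.4761 × 0.2294 × 3.421 = 1.01852
Highest is cycle (2) at 1.0869 (>1, arbitrage).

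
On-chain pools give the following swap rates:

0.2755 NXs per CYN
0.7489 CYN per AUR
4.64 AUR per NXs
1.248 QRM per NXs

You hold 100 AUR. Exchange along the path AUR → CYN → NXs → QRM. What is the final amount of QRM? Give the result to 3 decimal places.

25.749

100 AUR × 0.7489 = 74.89 CYN
74.89 CYN × 0.2755 = 20.632195 NXs
20.632195 NXs × 1.248 = 25.74897936 QRM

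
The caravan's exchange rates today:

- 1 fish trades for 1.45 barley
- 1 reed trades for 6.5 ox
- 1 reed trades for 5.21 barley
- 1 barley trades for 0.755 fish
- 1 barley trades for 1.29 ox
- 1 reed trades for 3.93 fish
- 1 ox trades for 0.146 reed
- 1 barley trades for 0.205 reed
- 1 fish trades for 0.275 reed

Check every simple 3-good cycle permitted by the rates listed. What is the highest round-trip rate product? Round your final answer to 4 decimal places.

1.1682

fish→barley→reed→fish: 1.45 × 0.205 × 3.93 = 1.16819
fish→reed→barley→fish: 0.275 × 5.21 × 0.755 = 1.08173
barley→ox→reed→barley: 1.29 × 0.146 × 5.21 = 0.98125
Maximum is fish→barley→reed→fish at 1.1682; arbitrage exists.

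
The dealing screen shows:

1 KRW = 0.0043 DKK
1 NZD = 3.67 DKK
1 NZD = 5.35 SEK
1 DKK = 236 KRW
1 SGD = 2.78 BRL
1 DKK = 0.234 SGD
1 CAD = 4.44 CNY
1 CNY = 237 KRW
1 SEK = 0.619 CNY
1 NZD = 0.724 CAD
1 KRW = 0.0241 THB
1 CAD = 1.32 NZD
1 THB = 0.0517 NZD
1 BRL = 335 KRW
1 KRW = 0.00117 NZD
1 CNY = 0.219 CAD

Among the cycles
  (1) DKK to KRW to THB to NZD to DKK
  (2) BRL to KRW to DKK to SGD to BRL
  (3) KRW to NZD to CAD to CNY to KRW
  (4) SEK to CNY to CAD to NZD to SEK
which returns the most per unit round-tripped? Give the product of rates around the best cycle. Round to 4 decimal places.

1.0792

(1) 236 × 0.0241 × 0.0517 × 3.67 = 1.07916
(2) 335 × 0.0043 × 0.234 × 2.78 = 0.93707
(3) 0.00117 × 0.724 × 4.44 × 237 = 0.89137
(4) 0.619 × 0.219 × 1.32 × 5.35 = 0.95733
Highest is cycle (1) at 1.0792 (>1, arbitrage).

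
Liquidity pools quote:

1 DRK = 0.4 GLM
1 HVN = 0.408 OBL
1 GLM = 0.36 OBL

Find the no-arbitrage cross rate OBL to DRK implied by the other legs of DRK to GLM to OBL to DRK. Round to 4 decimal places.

Known legs of the cycle: 0.4 × 0.36 = 0.144
For no arbitrage the full-cycle product must be 1, so the missing rate is 1 / 0.144 ≈ 6.944444.

6.9444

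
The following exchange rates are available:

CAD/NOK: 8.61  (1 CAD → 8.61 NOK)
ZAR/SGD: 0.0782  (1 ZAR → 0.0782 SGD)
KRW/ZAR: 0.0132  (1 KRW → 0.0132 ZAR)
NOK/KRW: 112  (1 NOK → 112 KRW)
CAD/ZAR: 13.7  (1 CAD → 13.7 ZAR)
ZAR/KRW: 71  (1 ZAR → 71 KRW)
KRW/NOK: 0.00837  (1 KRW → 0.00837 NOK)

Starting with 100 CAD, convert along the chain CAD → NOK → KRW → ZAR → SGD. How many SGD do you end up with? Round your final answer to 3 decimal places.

99.541

100 CAD × 8.61 = 861 NOK
861 NOK × 112 = 96432 KRW
96432 KRW × 0.0132 = 1272.9024 ZAR
1272.9024 ZAR × 0.0782 = 99.54096768 SGD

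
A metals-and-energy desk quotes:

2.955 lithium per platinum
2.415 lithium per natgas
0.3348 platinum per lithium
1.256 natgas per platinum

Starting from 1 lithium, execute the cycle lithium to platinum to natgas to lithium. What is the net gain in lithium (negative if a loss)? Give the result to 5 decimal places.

0.01553

1 lithium × 0.3348 = 0.3348 platinum
0.3348 platinum × 1.256 = 0.4205088 natgas
0.4205088 natgas × 2.415 = 1.015528752 lithium
Net change: 1.015528752 − 1 = 0.015528752 lithium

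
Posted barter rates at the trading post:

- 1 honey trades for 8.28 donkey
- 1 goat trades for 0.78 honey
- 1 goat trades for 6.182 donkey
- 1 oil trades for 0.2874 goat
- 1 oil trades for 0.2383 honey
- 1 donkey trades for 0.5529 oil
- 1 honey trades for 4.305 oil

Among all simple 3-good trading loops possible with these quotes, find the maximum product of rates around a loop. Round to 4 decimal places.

honey→donkey→oil→honey: 8.28 × 0.5529 × 0.2383 = 1.09094
oil→goat→donkey→oil: 0.2874 × 6.182 × 0.5529 = 0.98234
honey→oil→goat→honey: 4.305 × 0.2874 × 0.78 = 0.96506
Maximum is honey→donkey→oil→honey at 1.0909; arbitrage exists.

1.0909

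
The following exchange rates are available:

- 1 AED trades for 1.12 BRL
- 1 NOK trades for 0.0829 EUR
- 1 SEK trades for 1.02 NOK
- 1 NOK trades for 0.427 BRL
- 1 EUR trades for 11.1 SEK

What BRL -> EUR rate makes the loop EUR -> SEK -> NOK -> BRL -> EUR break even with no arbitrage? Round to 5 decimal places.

Known legs of the cycle: 11.1 × 1.02 × 0.427 = 4.834494
For no arbitrage the full-cycle product must be 1, so the missing rate is 1 / 4.834494 ≈ 0.2068469.

0.20685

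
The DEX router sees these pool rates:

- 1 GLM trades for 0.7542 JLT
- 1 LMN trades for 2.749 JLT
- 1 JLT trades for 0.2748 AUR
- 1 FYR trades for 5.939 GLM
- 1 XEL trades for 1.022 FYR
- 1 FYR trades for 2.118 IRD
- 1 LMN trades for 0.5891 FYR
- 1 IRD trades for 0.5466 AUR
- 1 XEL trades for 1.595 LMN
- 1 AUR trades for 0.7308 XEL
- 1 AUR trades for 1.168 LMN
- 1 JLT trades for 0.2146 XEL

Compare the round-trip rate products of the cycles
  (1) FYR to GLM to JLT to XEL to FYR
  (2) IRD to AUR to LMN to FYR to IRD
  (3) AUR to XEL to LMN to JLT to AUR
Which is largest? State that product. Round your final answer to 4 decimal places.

0.9824

(1) 5.939 × 0.7542 × 0.2146 × 1.022 = 0.98238
(2) 0.5466 × 1.168 × 0.5891 × 2.118 = 0.79658
(3) 0.7308 × 1.595 × 2.749 × 0.2748 = 0.88054
Highest is cycle (1) at 0.9824 (≤1, no arbitrage).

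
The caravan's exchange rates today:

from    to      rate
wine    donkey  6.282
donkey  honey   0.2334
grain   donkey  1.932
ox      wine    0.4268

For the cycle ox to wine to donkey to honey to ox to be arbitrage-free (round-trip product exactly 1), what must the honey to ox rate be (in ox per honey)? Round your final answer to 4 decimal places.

1.5980

Known legs of the cycle: 0.4268 × 6.282 × 0.2334 = 0.62578218384
For no arbitrage the full-cycle product must be 1, so the missing rate is 1 / 0.62578218384 ≈ 1.598000.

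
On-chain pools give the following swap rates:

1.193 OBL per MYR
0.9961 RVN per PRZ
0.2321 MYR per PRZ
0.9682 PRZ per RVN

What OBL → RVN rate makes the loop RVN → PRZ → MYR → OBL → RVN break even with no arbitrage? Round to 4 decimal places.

Known legs of the cycle: 0.9682 × 0.2321 × 1.193 = 0.26809002946
For no arbitrage the full-cycle product must be 1, so the missing rate is 1 / 0.26809002946 ≈ 3.730090.

3.7301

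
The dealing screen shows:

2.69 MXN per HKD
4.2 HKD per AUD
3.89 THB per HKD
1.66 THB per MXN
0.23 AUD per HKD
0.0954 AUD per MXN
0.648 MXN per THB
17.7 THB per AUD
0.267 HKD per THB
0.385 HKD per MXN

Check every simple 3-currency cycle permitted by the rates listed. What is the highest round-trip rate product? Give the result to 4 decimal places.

HKD→MXN→THB→HKD: 2.69 × 1.66 × 0.267 = 1.19226
AUD→THB→MXN→AUD: 17.7 × 0.648 × 0.0954 = 1.09420
HKD→AUD→THB→HKD: 0.23 × 17.7 × 0.267 = 1.08696
HKD→MXN→AUD→HKD: 2.69 × 0.0954 × 4.2 = 1.07783
HKD→THB→MXN→HKD: 3.89 × 0.648 × 0.385 = 0.97048
Maximum is HKD→MXN→THB→HKD at 1.1923; arbitrage exists.

1.1923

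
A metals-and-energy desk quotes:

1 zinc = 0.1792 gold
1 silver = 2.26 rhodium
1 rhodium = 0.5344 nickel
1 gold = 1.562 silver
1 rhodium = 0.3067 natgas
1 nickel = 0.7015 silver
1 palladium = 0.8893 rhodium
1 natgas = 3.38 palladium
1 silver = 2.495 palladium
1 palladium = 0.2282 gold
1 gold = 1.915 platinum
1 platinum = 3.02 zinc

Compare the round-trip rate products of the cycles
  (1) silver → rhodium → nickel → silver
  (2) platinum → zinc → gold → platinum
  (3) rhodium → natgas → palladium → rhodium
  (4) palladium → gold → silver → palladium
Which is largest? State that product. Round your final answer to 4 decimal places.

1.0364

(1) 2.26 × 0.5344 × 0.7015 = 0.84723
(2) 3.02 × 0.1792 × 1.915 = 1.03637
(3) 0.3067 × 3.38 × 0.8893 = 0.92189
(4) 0.2282 × 1.562 × 2.495 = 0.88934
Highest is cycle (2) at 1.0364 (>1, arbitrage).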